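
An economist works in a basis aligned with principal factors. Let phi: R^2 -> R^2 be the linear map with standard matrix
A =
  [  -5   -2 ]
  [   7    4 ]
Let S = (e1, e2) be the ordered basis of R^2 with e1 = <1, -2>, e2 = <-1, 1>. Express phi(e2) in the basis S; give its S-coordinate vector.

Column 2 of [phi]_S is the S-coordinate vector of phi(e2).
In standard coordinates phi(e2) = A e2 = <3, -3>.
Converting to S: <3, -3> = 0·e1 - 3e2, so the coordinate vector is <0, -3>.

<0, -3>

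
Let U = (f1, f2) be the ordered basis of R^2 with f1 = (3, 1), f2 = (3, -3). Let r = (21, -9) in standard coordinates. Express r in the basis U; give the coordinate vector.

Write r = c_1 f1 + c_2 f2 and solve for the c_i.
System: 3c_1 + 3c_2 = 21, c_1 - 3c_2 = -9; solving gives c_1 = 3, c_2 = 4.
Check: 3f1 + 4f2 = (21, -9).

(3, 4)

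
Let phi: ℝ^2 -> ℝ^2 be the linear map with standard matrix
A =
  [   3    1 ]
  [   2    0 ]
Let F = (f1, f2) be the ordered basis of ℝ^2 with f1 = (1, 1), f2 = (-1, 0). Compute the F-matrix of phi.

The j-th column of [phi]_F is [phi(fj)]_F.
phi(f1) = A f1 = (4, 2) = 2f1 - 2f2, so column 1 is (2, -2).
Repeating for f2 and assembling the columns gives [[2, -2], [-2, 1]].

[[2, -2], [-2, 1]]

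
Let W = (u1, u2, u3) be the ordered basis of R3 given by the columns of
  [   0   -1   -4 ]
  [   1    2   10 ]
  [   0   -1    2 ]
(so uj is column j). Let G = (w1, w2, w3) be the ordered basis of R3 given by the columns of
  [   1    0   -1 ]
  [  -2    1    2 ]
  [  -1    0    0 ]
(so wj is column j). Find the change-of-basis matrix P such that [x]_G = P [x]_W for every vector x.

[[0, 1, -2], [1, 0, 2], [0, 2, 2]]

Let M have columns uj and N have columns wj. Then for every x, N [x]_G = x = M [x]_W, so P = N^(-1) M.
Since det N = -1, N^(-1) has integer entries; multiplying gives P = [[0, 1, -2], [1, 0, 2], [0, 2, 2]].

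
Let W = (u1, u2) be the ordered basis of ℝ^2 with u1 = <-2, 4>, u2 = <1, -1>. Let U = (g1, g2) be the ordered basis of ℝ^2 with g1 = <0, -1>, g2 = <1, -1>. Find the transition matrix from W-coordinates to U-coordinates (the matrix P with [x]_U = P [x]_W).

[[-2, 0], [-2, 1]]

Let M have columns uj and N have columns gj. Then for every x, N [x]_U = x = M [x]_W, so P = N^(-1) M.
Since det N = 1, N^(-1) has integer entries; multiplying gives P = [[-2, 0], [-2, 1]].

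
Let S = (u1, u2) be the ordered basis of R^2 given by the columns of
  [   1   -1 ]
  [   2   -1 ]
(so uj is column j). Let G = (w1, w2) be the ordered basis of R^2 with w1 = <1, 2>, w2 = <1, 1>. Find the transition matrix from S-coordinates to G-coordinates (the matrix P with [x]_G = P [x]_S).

Take x = uj: its S-coordinates are the j-th standard unit vector, so P e_j — column j of P — equals [uj]_G.
u1 = w1 + 0·w2, giving column 1 = <1, 0>; repeating for each j gives P = [[1, 0], [0, -1]].

[[1, 0], [0, -1]]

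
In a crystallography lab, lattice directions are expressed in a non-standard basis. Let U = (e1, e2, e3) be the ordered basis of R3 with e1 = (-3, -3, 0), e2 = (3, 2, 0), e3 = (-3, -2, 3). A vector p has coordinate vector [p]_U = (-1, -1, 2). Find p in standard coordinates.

(-6, -3, 6)

By definition p = -e1 - e2 + 2e3.
Summing componentwise gives (-6, -3, 6).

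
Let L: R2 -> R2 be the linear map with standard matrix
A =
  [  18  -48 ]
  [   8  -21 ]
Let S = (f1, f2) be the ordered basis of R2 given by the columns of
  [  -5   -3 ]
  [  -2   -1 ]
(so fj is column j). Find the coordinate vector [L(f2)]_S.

Column 2 of [L]_S is the S-coordinate vector of L(f2).
In standard coordinates L(f2) = A f2 = <-6, -3>.
Converting to S: <-6, -3> = 3f1 - 3f2, so the coordinate vector is <3, -3>.

<3, -3>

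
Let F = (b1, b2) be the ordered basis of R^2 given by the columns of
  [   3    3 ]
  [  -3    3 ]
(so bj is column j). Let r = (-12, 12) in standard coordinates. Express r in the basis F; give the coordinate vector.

Write r = c_1 b1 + c_2 b2 and solve for the c_i.
System: 3c_1 + 3c_2 = -12, -3c_1 + 3c_2 = 12; solving gives c_1 = -4, c_2 = 0.
Check: -4b1 + 0·b2 = (-12, 12).

(-4, 0)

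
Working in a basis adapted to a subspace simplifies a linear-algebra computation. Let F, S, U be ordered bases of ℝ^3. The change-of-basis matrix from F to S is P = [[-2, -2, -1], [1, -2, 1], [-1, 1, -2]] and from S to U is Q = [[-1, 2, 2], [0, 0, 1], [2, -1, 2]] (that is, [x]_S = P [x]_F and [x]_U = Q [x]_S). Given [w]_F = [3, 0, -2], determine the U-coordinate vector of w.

First [w]_S = P [w]_F = [-4, 1, 1].
Then [w]_U = Q [w]_S = [8, 1, -7].

[8, 1, -7]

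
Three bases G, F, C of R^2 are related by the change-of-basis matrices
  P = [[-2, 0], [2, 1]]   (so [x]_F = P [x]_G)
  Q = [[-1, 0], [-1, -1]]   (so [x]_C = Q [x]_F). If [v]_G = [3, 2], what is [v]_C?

Apply P to get F-coordinates [-6, 8], then Q to get C-coordinates.
The result is [v]_C = [6, -2].

[6, -2]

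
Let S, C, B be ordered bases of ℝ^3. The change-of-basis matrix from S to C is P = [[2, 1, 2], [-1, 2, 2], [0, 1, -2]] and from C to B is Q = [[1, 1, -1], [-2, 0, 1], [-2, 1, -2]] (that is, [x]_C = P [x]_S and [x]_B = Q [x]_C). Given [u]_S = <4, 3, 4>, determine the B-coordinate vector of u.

First [u]_C = P [u]_S = <19, 10, -5>.
Then [u]_B = Q [u]_C = <34, -43, -18>.

<34, -43, -18>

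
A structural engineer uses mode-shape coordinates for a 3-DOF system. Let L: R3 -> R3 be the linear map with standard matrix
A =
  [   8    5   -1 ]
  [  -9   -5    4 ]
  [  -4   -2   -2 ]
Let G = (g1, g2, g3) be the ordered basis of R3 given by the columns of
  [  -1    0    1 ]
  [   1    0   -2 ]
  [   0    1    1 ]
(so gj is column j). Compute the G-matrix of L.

Let P have columns g1, ..., g3. Then [L]_G = P^(-1) A P.
Here det P = -1, so P^(-1) is integer; computing A P first and then P^(-1)(A P) gives [[2, -2, 1], [3, 1, 0], [-1, -3, -2]].

[[2, -2, 1], [3, 1, 0], [-1, -3, -2]]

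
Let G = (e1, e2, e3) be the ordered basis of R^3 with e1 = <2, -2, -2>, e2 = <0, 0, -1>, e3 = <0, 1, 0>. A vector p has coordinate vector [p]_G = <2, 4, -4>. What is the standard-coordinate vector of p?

<4, -8, -8>

By definition p = 2e1 + 4e2 - 4e3.
Summing componentwise gives <4, -8, -8>.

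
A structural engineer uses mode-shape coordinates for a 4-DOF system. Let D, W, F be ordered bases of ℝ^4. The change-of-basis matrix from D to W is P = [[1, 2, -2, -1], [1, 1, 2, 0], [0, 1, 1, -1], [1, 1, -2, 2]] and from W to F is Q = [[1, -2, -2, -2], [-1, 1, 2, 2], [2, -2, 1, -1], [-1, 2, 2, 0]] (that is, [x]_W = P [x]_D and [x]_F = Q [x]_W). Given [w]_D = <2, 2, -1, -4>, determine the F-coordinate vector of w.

First [w]_W = P [w]_D = <12, 2, 5, -2>.
Then [w]_F = Q [w]_W = <2, -4, 27, 2>.

<2, -4, 27, 2>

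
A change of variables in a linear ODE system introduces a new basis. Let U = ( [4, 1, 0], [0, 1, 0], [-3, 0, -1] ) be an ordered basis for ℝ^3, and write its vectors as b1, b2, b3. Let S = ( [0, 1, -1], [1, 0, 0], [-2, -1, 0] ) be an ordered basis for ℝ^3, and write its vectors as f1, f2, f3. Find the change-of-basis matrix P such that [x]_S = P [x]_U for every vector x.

[[0, 0, 1], [2, -2, -1], [-1, -1, 1]]

Column j of P is [bj]_S, since P maps U-coordinates to S-coordinates.
Expressing b1 in S: b1 = 0·f1 + 2f2 - f3, so column 1 of P is [0, 2, -1].
Doing the same for each bj gives P = [[0, 0, 1], [2, -2, -1], [-1, -1, 1]].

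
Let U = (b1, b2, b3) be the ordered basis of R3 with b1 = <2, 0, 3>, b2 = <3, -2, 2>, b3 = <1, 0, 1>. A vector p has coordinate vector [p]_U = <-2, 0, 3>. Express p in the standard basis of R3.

<-1, 0, -3>

By definition p = -2b1 + 0·b2 + 3b3.
Summing componentwise gives <-1, 0, -3>.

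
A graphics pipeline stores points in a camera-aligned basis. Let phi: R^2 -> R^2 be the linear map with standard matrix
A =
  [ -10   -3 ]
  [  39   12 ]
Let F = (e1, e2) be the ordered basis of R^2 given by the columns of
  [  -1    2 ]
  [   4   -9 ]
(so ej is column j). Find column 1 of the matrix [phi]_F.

[0, -1]

Compute phi(e1) = A e1 = [-2, 9] in standard coordinates.
Then write this in F-coordinates: solve for y in y_1 e1 + y_2 e2 = [-2, 9].
This gives y = [0, -1], which is column 1 of [phi]_F.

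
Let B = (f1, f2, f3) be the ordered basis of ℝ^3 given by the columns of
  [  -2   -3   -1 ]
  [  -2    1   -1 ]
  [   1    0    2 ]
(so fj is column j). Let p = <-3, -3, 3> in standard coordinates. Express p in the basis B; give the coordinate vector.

<1, 0, 1>

[p]_B is the unique c with M c = p, where M has columns f1, ..., f3.
Row-reducing the augmented matrix [M | p] gives c = (1, 0, 1).
Check: f1 + 0·f2 + f3 = <-3, -3, 3>.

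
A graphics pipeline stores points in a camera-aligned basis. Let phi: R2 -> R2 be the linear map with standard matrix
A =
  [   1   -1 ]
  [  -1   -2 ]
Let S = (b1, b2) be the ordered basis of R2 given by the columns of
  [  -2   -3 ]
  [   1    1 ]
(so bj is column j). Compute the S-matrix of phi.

[[-3, -1], [3, 2]]

The j-th column of [phi]_S is [phi(bj)]_S.
phi(b1) = A b1 = (-3, 0) = -3b1 + 3b2, so column 1 is (-3, 3).
Repeating for b2 and assembling the columns gives [[-3, -1], [3, 2]].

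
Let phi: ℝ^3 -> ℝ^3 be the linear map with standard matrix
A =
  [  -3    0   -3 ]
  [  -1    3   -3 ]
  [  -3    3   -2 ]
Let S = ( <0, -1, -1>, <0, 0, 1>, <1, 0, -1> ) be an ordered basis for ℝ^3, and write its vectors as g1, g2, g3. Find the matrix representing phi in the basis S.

Let P have columns g1, ..., g3. Then [phi]_S = P^(-1) A P.
Here det P = -1, so P^(-1) is integer; computing A P first and then P^(-1)(A P) gives [[0, 3, -2], [2, -2, -3], [3, -3, 0]].

[[0, 3, -2], [2, -2, -3], [3, -3, 0]]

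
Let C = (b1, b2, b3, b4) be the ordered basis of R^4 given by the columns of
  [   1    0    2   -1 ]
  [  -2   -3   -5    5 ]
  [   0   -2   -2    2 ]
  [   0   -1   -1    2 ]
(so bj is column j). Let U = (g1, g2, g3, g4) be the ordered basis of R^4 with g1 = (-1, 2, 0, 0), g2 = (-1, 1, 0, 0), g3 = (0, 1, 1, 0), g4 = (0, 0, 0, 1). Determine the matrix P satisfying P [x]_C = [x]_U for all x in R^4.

Column j of P is [bj]_U, since P maps C-coordinates to U-coordinates.
Expressing b1 in U: b1 = -g1 + 0·g2 + 0·g3 + 0·g4, so column 1 of P is (-1, 0, 0, 0).
Doing the same for each bj gives P = [[-1, -1, -1, 2], [0, 1, -1, -1], [0, -2, -2, 2], [0, -1, -1, 2]].

[[-1, -1, -1, 2], [0, 1, -1, -1], [0, -2, -2, 2], [0, -1, -1, 2]]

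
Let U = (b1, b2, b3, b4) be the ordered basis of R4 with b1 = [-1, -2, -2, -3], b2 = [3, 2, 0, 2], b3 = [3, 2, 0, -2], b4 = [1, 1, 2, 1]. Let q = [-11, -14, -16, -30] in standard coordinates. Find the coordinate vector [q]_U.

[4, -4, 3, -4]

[q]_U is the unique c with M c = q, where M has columns b1, ..., b4.
Gaussian elimination on [M | q] yields c = (4, -4, 3, -4).
Check: 4b1 - 4b2 + 3b3 - 4b4 = [-11, -14, -16, -30].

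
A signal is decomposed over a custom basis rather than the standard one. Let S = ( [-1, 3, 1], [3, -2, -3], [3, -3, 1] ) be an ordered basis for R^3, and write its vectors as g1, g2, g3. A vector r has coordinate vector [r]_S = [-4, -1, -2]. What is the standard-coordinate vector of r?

By definition r = -4g1 - g2 - 2g3.
Summing componentwise gives [-5, -4, -3].

[-5, -4, -3]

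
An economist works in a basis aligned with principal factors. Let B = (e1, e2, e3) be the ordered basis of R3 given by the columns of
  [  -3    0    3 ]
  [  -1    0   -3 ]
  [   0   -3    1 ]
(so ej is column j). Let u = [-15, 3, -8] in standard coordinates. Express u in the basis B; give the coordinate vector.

[3, 2, -2]

Write u = c_1 e1 + ... + c_3 e3 and solve for the c_i.
Gaussian elimination on [M | u] yields c = (3, 2, -2).
Check: 3e1 + 2e2 - 2e3 = [-15, 3, -8].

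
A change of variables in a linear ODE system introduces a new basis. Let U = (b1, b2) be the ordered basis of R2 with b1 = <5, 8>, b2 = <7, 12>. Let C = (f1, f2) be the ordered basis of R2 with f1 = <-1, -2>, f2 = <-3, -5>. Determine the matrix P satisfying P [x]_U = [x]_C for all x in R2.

Column j of P is [bj]_C, since P maps U-coordinates to C-coordinates.
Expressing b1 in C: b1 = f1 - 2f2, so column 1 of P is <1, -2>.
Doing the same for each bj gives P = [[1, -1], [-2, -2]].

[[1, -1], [-2, -2]]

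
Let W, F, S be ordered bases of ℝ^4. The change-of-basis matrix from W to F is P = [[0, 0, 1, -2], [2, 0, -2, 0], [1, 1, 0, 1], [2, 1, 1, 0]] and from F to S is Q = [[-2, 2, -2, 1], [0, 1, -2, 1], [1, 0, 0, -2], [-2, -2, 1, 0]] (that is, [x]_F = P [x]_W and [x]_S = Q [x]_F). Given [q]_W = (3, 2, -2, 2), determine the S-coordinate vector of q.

Composing the changes, [q]_S = Q P [q]_W.
Q P = [[4, -1, -5, 2], [2, -1, -1, -2], [-4, -2, -1, -2], [-3, 1, 2, 5]]; applying this to (3, 2, -2, 2) gives (24, 2, -18, -1).

(24, 2, -18, -1)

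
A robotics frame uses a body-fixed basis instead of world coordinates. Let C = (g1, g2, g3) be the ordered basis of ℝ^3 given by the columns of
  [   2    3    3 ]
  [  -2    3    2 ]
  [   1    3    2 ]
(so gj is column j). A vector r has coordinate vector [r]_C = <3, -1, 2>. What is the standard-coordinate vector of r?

<9, -5, 4>

r = M [r]_C, where M has columns g1, ..., g3.
Carrying out the matrix-vector product, r = <9, -5, 4>.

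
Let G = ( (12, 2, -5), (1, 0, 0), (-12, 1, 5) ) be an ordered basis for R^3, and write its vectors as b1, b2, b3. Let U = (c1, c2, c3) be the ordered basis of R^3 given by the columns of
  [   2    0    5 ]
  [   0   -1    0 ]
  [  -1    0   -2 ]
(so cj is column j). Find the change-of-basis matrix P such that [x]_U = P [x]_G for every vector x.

Take x = bj: its G-coordinates are the j-th standard unit vector, so P e_j — column j of P — equals [bj]_U.
b1 = c1 - 2c2 + 2c3, giving column 1 = (1, -2, 2); repeating for each j gives P = [[1, -2, -1], [-2, 0, -1], [2, 1, -2]].

[[1, -2, -1], [-2, 0, -1], [2, 1, -2]]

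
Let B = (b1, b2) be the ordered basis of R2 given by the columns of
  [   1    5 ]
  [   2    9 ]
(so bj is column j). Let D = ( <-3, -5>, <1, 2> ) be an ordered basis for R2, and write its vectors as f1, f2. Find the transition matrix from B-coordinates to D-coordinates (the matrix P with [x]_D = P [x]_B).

Column j of P is [bj]_D, since P maps B-coordinates to D-coordinates.
Expressing b1 in D: b1 = 0·f1 + f2, so column 1 of P is <0, 1>.
Doing the same for each bj gives P = [[0, -1], [1, 2]].

[[0, -1], [1, 2]]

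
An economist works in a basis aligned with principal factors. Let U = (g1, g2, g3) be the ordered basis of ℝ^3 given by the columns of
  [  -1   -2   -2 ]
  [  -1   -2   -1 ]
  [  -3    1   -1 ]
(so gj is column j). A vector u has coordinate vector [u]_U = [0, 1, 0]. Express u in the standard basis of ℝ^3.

u = M [u]_U, where M has columns g1, ..., g3.
Carrying out the matrix-vector product, u = [-2, -2, 1].

[-2, -2, 1]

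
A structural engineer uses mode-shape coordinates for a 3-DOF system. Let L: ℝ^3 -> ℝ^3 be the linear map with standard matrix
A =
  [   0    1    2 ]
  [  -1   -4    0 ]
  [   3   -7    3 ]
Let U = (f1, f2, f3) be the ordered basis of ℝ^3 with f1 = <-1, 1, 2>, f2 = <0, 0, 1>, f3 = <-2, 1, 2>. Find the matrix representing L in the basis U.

With P the matrix whose columns are f1, ..., f3, [L]_U = P^(-1) A P.
Column by column: L(f1) = A f1 = <5, -3, -4>; its U-coordinates <-1, 2, -2> give column 1.
Continuing for each basis vector yields [L]_U = [[-1, 2, 1], [2, 3, -3], [-2, -2, -3]].

[[-1, 2, 1], [2, 3, -3], [-2, -2, -3]]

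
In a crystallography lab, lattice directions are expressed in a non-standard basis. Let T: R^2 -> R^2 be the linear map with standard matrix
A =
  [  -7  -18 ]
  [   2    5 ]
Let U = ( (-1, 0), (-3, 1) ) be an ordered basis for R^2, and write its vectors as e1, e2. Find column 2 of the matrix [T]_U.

Column 2 of [T]_U is the U-coordinate vector of T(e2).
In standard coordinates T(e2) = A e2 = (3, -1).
Converting to U: (3, -1) = 0·e1 - e2, so the coordinate vector is (0, -1).

(0, -1)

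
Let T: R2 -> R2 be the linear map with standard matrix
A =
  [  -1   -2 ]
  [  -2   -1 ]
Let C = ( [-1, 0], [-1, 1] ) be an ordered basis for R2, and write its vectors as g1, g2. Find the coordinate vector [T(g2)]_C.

Column 2 of [T]_C is the C-coordinate vector of T(g2).
In standard coordinates T(g2) = A g2 = [-1, 1].
Converting to C: [-1, 1] = 0·g1 + g2, so the coordinate vector is [0, 1].

[0, 1]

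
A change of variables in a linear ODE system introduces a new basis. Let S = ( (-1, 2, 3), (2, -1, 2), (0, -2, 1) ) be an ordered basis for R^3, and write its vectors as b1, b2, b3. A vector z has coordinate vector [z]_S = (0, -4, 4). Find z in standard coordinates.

The coordinates say z = 0·b1 - 4b2 + 4b3; adding the scaled basis vectors gives (-8, -4, -4).

(-8, -4, -4)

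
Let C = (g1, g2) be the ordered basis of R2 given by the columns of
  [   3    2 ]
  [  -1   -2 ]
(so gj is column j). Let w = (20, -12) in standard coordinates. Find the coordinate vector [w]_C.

Write w = c_1 g1 + c_2 g2 and solve for the c_i.
System: 3c_1 + 2c_2 = 20, -c_1 - 2c_2 = -12; solving gives c_1 = 4, c_2 = 4.
Check: 4g1 + 4g2 = (20, -12).

(4, 4)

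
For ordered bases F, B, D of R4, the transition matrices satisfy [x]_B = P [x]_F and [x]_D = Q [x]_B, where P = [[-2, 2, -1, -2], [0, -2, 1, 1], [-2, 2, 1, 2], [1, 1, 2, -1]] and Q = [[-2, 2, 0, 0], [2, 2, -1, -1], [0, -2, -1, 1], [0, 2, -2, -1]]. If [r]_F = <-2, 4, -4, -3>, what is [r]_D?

<-74, 15, 25, -31>

Composing the changes, [r]_D = Q P [r]_F.
Q P = [[4, -8, 4, 6], [-3, -3, -3, -3], [3, 3, -1, -5], [3, -9, -2, -1]]; applying this to <-2, 4, -4, -3> gives <-74, 15, 25, -31>.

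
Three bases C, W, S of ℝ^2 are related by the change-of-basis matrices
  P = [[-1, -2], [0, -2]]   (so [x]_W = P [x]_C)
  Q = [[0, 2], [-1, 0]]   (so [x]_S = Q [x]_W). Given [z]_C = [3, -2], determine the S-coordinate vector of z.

Apply P to get W-coordinates [1, 4], then Q to get S-coordinates.
The result is [z]_S = [8, -1].

[8, -1]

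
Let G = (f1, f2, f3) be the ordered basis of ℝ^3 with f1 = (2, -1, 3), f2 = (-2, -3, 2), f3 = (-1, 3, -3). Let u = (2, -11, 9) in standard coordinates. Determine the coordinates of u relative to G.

(-1, 0, -4)

Write u = c_1 f1 + ... + c_3 f3 and solve for the c_i.
Row-reducing the augmented matrix [M | u] gives c = (-1, 0, -4).
Check: -f1 + 0·f2 - 4f3 = (2, -11, 9).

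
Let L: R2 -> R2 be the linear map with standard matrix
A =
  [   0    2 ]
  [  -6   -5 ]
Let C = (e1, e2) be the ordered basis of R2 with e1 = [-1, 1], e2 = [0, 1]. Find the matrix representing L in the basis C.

Let P have columns e1, e2. Then [L]_C = P^(-1) A P.
Here det P = -1, so P^(-1) is integer; computing A P first and then P^(-1)(A P) gives [[-2, -2], [3, -3]].

[[-2, -2], [3, -3]]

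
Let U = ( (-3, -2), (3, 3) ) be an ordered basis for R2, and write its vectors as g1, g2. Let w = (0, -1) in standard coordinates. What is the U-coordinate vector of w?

(-1, -1)

We seek scalars with c_1 g1 + c_2 g2 = w; equivalently solve M c = w where the columns of M are g1, g2.
System: -3c_1 + 3c_2 = 0, -2c_1 + 3c_2 = -1; solving gives c_1 = -1, c_2 = -1.
Check: -g1 - g2 = (0, -1).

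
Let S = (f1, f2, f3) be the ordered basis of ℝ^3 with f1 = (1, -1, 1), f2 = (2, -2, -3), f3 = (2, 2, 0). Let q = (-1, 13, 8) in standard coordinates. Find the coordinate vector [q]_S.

[q]_S is the unique c with M c = q, where M has columns f1, ..., f3.
Gaussian elimination on [M | q] yields c = (-1, -3, 3).
Check: -f1 - 3f2 + 3f3 = (-1, 13, 8).

(-1, -3, 3)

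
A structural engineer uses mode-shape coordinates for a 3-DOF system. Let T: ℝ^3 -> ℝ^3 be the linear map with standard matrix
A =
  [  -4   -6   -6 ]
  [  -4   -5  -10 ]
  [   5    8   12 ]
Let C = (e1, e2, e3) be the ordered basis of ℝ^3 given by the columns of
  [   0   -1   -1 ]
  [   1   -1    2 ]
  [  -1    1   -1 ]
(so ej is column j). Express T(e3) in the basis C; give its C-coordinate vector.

Compute T(e3) = A e3 = <-2, 4, -1> in standard coordinates.
Then write this in C-coordinates: solve for y in y_1 e1 + ... + y_3 e3 = <-2, 4, -1>.
This gives y = <-3, -1, 3>, which is column 3 of [T]_C.

<-3, -1, 3>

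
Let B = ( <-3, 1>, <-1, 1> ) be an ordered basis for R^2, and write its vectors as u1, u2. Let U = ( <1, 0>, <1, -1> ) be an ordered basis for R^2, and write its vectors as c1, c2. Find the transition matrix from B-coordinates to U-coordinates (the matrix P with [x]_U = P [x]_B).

[[-2, 0], [-1, -1]]

Let M have columns uj and N have columns cj. Then for every x, N [x]_U = x = M [x]_B, so P = N^(-1) M.
Since det N = -1, N^(-1) has integer entries; multiplying gives P = [[-2, 0], [-1, -1]].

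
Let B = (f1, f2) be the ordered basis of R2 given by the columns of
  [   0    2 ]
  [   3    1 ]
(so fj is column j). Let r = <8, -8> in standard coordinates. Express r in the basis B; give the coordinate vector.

<-4, 4>

We seek scalars with c_1 f1 + c_2 f2 = r; equivalently solve M c = r where the columns of M are f1, f2.
System: 0c_1 + 2c_2 = 8, 3c_1 + c_2 = -8; solving gives c_1 = -4, c_2 = 4.
Check: -4f1 + 4f2 = <8, -8>.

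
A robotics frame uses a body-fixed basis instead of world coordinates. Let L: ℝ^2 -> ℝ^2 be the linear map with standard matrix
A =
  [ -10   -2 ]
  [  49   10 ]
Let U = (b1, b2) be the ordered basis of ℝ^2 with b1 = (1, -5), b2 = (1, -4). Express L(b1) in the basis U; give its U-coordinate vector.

(1, -1)

Column 1 of [L]_U is the U-coordinate vector of L(b1).
In standard coordinates L(b1) = A b1 = (0, -1).
Converting to U: (0, -1) = b1 - b2, so the coordinate vector is (1, -1).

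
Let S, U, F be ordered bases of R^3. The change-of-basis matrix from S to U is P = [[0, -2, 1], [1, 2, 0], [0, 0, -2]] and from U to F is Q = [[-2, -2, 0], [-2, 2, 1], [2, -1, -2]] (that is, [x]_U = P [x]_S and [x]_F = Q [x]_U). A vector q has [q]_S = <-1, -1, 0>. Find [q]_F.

<2, -10, 7>

Apply P to get U-coordinates <2, -3, 0>, then Q to get F-coordinates.
The result is [q]_F = <2, -10, 7>.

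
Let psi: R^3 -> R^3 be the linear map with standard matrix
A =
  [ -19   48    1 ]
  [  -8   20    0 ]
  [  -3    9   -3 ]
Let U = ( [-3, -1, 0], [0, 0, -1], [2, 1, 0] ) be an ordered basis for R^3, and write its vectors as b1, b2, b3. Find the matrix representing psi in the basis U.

[[-1, 1, -2], [0, -3, -3], [3, 1, 2]]

The j-th column of [psi]_U is [psi(bj)]_U.
psi(b1) = A b1 = [9, 4, 0] = -b1 + 0·b2 + 3b3, so column 1 is [-1, 0, 3].
Repeating for b2, b3 and assembling the columns gives [[-1, 1, -2], [0, -3, -3], [3, 1, 2]].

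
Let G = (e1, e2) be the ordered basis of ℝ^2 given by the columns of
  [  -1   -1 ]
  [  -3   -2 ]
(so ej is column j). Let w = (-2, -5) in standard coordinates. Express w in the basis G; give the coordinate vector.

(1, 1)

We seek scalars with c_1 e1 + c_2 e2 = w; equivalently solve M c = w where the columns of M are e1, e2.
System: -c_1 - c_2 = -2, -3c_1 - 2c_2 = -5; solving gives c_1 = 1, c_2 = 1.
Check: e1 + e2 = (-2, -5).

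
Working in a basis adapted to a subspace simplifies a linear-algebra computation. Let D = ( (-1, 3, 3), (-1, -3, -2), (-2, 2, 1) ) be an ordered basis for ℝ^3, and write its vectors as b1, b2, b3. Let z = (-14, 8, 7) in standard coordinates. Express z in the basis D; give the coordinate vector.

We seek scalars with c_1 b1 + ... + c_3 b3 = z; equivalently solve M c = z where the columns of M are b1, ..., b3.
Solving this 3x3 system gives c = (3, 3, 4).
Check: 3b1 + 3b2 + 4b3 = (-14, 8, 7).

(3, 3, 4)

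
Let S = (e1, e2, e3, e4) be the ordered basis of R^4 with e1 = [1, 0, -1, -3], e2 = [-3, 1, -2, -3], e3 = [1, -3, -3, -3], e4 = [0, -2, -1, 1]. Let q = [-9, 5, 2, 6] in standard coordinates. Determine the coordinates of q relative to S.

Write q = c_1 e1 + ... + c_4 e4 and solve for the c_i.
Solving this 4x4 system gives c = (0, 2, -3, 3).
Check: 0·e1 + 2e2 - 3e3 + 3e4 = [-9, 5, 2, 6].

[0, 2, -3, 3]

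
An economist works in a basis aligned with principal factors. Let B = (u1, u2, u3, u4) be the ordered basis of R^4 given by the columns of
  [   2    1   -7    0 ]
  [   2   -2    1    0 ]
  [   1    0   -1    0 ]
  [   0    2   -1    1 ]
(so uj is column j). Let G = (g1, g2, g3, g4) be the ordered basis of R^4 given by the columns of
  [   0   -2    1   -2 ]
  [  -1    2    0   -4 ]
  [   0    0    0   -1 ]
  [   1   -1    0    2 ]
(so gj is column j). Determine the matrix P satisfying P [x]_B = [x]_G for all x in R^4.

Take x = uj: its B-coordinates are the j-th standard unit vector, so P e_j — column j of P — equals [uj]_G.
u1 = 2g1 + 0·g2 + 0·g3 - g4, giving column 1 = (2, 0, 0, -1); repeating for each j gives P = [[2, 2, -1, 2], [0, 0, 2, 1], [0, 1, -1, 2], [-1, 0, 1, 0]].

[[2, 2, -1, 2], [0, 0, 2, 1], [0, 1, -1, 2], [-1, 0, 1, 0]]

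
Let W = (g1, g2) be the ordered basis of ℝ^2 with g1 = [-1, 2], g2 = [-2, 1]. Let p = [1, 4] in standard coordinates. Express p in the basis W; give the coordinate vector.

Write p = c_1 g1 + c_2 g2 and solve for the c_i.
System: -c_1 - 2c_2 = 1, 2c_1 + c_2 = 4; solving gives c_1 = 3, c_2 = -2.
Check: 3g1 - 2g2 = [1, 4].

[3, -2]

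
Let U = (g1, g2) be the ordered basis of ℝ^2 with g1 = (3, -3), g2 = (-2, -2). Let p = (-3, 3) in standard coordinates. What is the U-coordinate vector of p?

(-1, 0)

Write p = c_1 g1 + c_2 g2 and solve for the c_i.
System: 3c_1 - 2c_2 = -3, -3c_1 - 2c_2 = 3; solving gives c_1 = -1, c_2 = 0.
Check: -g1 + 0·g2 = (-3, 3).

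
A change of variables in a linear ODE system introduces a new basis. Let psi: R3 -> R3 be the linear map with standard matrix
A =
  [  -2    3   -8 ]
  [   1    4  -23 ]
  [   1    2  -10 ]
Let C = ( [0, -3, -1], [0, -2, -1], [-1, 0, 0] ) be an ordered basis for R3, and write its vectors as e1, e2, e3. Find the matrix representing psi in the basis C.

Let P have columns e1, ..., e3. Then [psi]_C = P^(-1) A P.
Here det P = -1, so P^(-1) is integer; computing A P first and then P^(-1)(A P) gives [[-3, -3, -1], [-1, -3, 2], [1, -2, -2]].

[[-3, -3, -1], [-1, -3, 2], [1, -2, -2]]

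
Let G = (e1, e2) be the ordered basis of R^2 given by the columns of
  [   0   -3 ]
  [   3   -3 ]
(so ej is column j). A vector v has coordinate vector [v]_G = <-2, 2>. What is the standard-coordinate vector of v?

By definition v = -2e1 + 2e2.
Summing componentwise gives <-6, -12>.

<-6, -12>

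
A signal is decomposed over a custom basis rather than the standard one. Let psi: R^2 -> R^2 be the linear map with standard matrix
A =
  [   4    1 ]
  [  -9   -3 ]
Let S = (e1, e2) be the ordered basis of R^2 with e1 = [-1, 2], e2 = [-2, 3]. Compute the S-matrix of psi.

[[0, 3], [1, 1]]

With P the matrix whose columns are e1, e2, [psi]_S = P^(-1) A P.
Column by column: psi(e1) = A e1 = [-2, 3]; its S-coordinates [0, 1] give column 1.
Continuing for each basis vector yields [psi]_S = [[0, 3], [1, 1]].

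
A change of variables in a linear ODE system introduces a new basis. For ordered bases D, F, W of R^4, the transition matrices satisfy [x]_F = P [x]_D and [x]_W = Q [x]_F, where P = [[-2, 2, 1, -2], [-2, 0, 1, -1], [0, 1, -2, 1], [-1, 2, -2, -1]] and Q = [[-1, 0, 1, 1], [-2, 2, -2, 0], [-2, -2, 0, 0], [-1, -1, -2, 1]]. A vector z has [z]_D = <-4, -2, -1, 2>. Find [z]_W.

<3, 8, -8, -8>

First [z]_F = P [z]_D = <-1, 5, 2, 0>.
Then [z]_W = Q [z]_F = <3, 8, -8, -8>.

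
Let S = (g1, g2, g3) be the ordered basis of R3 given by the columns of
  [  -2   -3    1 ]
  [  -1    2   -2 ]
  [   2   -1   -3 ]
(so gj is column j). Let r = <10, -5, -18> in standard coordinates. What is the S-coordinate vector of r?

<-3, 0, 4>

Write r = c_1 g1 + ... + c_3 g3 and solve for the c_i.
Gaussian elimination on [M | r] yields c = (-3, 0, 4).
Check: -3g1 + 0·g2 + 4g3 = <10, -5, -18>.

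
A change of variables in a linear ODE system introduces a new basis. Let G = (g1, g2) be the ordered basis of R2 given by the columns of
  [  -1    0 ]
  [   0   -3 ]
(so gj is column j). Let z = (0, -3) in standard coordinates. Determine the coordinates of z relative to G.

[z]_G is the unique c with M c = z, where M has columns g1, g2.
System: -c_1 + 0c_2 = 0, 0c_1 - 3c_2 = -3; solving gives c_1 = 0, c_2 = 1.
Check: 0·g1 + g2 = (0, -3).

(0, 1)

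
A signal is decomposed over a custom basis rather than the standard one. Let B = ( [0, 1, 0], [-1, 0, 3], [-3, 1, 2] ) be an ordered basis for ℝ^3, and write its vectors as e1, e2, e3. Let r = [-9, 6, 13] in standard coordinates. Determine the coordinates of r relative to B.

Write r = c_1 e1 + ... + c_3 e3 and solve for the c_i.
Solving this 3x3 system gives c = (4, 3, 2).
Check: 4e1 + 3e2 + 2e3 = [-9, 6, 13].

[4, 3, 2]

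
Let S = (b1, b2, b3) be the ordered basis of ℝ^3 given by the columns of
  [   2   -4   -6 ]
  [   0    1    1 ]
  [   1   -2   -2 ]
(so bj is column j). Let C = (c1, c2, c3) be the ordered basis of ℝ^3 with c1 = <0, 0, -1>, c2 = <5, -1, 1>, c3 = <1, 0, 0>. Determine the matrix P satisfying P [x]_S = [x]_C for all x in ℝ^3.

Let M have columns bj and N have columns cj. Then for every x, N [x]_C = x = M [x]_S, so P = N^(-1) M.
Since det N = -1, N^(-1) has integer entries; multiplying gives P = [[-1, 1, 1], [0, -1, -1], [2, 1, -1]].

[[-1, 1, 1], [0, -1, -1], [2, 1, -1]]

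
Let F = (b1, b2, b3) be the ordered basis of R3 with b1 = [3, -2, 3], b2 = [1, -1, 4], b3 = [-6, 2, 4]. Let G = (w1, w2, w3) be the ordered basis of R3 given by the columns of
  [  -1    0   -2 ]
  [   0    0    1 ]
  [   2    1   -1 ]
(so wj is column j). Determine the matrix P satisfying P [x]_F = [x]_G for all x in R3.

[[1, 1, 2], [-1, 1, 2], [-2, -1, 2]]

Let M have columns bj and N have columns wj. Then for every x, N [x]_G = x = M [x]_F, so P = N^(-1) M.
Since det N = 1, N^(-1) has integer entries; multiplying gives P = [[1, 1, 2], [-1, 1, 2], [-2, -1, 2]].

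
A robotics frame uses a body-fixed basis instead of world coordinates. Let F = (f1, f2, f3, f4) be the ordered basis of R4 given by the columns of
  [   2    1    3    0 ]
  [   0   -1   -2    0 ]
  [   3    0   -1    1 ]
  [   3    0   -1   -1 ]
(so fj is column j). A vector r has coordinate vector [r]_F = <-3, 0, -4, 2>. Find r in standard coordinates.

<-18, 8, -3, -7>

By definition r = -3f1 + 0·f2 - 4f3 + 2f4.
Summing componentwise gives <-18, 8, -3, -7>.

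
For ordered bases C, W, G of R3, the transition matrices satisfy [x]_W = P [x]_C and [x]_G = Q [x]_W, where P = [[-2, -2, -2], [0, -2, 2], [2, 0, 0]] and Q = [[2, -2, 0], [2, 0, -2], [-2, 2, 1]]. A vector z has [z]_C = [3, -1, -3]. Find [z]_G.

[12, -8, -6]

First [z]_W = P [z]_C = [2, -4, 6].
Then [z]_G = Q [z]_W = [12, -8, -6].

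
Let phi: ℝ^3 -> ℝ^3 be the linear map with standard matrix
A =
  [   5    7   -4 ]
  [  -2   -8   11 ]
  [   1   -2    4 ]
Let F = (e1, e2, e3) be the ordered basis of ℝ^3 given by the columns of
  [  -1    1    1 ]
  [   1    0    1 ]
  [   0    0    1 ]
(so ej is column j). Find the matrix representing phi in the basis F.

The j-th column of [phi]_F is [phi(ej)]_F.
phi(e1) = A e1 = (2, -6, -3) = -3e1 + 2e2 - 3e3, so column 1 is (-3, 2, -3).
Repeating for e2, e3 and assembling the columns gives [[-3, -3, -2], [2, 1, 3], [-3, 1, 3]].

[[-3, -3, -2], [2, 1, 3], [-3, 1, 3]]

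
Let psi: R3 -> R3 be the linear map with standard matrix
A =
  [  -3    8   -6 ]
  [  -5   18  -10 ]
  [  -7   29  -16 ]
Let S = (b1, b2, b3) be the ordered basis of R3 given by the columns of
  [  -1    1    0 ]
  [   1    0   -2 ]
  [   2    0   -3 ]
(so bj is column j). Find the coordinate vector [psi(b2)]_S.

Compute psi(b2) = A b2 = (-3, -5, -7) in standard coordinates.
Then write this in S-coordinates: solve for y in y_1 b1 + ... + y_3 b3 = (-3, -5, -7).
This gives y = (1, -2, 3), which is column 2 of [psi]_S.

(1, -2, 3)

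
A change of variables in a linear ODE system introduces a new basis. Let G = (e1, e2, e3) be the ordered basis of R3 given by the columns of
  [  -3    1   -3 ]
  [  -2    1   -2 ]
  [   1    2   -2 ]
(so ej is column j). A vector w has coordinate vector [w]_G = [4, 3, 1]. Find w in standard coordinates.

By definition w = 4e1 + 3e2 + e3.
Summing componentwise gives [-12, -7, 8].

[-12, -7, 8]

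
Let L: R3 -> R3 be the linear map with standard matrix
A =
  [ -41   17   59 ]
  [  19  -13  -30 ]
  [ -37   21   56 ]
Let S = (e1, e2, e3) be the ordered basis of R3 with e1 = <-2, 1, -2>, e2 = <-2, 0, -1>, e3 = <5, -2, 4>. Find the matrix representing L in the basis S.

With P the matrix whose columns are e1, ..., e3, [L]_S = P^(-1) A P.
Column by column: L(e1) = A e1 = <-19, 9, -17>; its S-coordinates <3, -1, -3> give column 1.
Continuing for each basis vector yields [L]_S = [[3, -2, 3], [-1, -2, 1], [-3, 3, 1]].

[[3, -2, 3], [-1, -2, 1], [-3, 3, 1]]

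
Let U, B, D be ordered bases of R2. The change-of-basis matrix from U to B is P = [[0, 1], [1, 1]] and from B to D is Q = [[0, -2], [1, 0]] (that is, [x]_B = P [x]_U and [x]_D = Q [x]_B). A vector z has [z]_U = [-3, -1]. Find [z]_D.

Composing the changes, [z]_D = Q P [z]_U.
Q P = [[-2, -2], [0, 1]]; applying this to [-3, -1] gives [8, -1].

[8, -1]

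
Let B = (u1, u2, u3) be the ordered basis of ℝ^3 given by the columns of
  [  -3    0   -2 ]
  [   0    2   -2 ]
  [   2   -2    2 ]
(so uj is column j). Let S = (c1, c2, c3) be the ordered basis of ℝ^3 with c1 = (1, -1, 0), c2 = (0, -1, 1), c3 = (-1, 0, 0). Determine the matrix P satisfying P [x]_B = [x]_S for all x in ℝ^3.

[[-2, 0, 0], [2, -2, 2], [1, 0, 2]]

Column j of P is [uj]_S, since P maps B-coordinates to S-coordinates.
Expressing u1 in S: u1 = -2c1 + 2c2 + c3, so column 1 of P is (-2, 2, 1).
Doing the same for each uj gives P = [[-2, 0, 0], [2, -2, 2], [1, 0, 2]].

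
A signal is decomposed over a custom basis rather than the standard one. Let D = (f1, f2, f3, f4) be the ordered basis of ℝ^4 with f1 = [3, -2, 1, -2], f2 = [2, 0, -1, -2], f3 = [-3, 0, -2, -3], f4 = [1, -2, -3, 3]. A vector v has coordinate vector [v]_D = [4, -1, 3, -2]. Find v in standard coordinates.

[-1, -4, 5, -21]

v = M [v]_D, where M has columns f1, ..., f4.
Carrying out the matrix-vector product, v = [-1, -4, 5, -21].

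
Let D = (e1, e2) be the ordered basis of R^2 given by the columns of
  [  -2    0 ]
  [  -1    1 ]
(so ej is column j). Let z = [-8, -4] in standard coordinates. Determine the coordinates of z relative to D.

[z]_D is the unique c with M c = z, where M has columns e1, e2.
System: -2c_1 + 0c_2 = -8, -c_1 + c_2 = -4; solving gives c_1 = 4, c_2 = 0.
Check: 4e1 + 0·e2 = [-8, -4].

[4, 0]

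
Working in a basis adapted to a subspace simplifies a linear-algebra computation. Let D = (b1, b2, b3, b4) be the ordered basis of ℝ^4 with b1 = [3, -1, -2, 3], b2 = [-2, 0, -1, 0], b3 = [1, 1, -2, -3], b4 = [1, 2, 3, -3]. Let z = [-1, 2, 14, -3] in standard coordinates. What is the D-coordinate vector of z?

[z]_D is the unique c with M c = z, where M has columns b1, ..., b4.
Solving this 4x4 system gives c = (-2, -3, -2, 1).
Check: -2b1 - 3b2 - 2b3 + b4 = [-1, 2, 14, -3].

[-2, -3, -2, 1]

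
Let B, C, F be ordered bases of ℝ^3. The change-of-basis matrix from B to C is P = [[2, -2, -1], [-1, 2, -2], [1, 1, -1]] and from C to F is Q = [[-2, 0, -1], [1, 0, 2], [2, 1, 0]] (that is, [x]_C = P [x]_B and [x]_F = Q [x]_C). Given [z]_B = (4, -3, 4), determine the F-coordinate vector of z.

(-17, 4, 2)

Composing the changes, [z]_F = Q P [z]_B.
Q P = [[-5, 3, 3], [4, 0, -3], [3, -2, -4]]; applying this to (4, -3, 4) gives (-17, 4, 2).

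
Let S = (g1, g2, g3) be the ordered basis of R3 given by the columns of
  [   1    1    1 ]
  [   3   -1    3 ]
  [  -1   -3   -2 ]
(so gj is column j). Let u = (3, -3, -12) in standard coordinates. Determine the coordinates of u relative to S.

Write u = c_1 g1 + ... + c_3 g3 and solve for the c_i.
Gaussian elimination on [M | u] yields c = (-3, 3, 3).
Check: -3g1 + 3g2 + 3g3 = (3, -3, -12).

(-3, 3, 3)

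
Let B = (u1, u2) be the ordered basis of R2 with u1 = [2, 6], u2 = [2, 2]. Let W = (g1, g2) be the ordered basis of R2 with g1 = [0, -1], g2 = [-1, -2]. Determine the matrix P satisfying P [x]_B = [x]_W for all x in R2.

[[-2, 2], [-2, -2]]

Take x = uj: its B-coordinates are the j-th standard unit vector, so P e_j — column j of P — equals [uj]_W.
u1 = -2g1 - 2g2, giving column 1 = [-2, -2]; repeating for each j gives P = [[-2, 2], [-2, -2]].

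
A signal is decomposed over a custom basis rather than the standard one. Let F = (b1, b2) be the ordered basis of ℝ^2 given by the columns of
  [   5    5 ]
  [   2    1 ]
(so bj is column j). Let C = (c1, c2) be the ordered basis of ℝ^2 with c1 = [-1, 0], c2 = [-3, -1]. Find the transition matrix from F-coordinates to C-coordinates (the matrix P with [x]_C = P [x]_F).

[[1, -2], [-2, -1]]

Take x = bj: its F-coordinates are the j-th standard unit vector, so P e_j — column j of P — equals [bj]_C.
b1 = c1 - 2c2, giving column 1 = [1, -2]; repeating for each j gives P = [[1, -2], [-2, -1]].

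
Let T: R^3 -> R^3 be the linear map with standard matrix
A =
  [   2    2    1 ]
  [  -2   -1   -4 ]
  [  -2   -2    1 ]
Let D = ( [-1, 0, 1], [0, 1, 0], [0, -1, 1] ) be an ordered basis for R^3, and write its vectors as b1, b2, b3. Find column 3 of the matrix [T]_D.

[1, -1, 2]

Compute T(b3) = A b3 = [-1, -3, 3] in standard coordinates.
Then write this in D-coordinates: solve for y in y_1 b1 + ... + y_3 b3 = [-1, -3, 3].
This gives y = [1, -1, 2], which is column 3 of [T]_D.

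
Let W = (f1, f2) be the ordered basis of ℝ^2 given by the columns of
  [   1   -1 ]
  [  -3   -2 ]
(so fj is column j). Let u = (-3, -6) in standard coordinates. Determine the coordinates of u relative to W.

(0, 3)

We seek scalars with c_1 f1 + c_2 f2 = u; equivalently solve M c = u where the columns of M are f1, f2.
System: c_1 - c_2 = -3, -3c_1 - 2c_2 = -6; solving gives c_1 = 0, c_2 = 3.
Check: 0·f1 + 3f2 = (-3, -6).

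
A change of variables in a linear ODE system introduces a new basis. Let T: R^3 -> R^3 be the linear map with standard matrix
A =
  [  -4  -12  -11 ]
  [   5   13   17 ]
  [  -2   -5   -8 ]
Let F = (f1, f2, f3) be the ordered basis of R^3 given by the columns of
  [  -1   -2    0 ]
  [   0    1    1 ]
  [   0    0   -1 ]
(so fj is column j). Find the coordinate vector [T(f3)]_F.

Compute T(f3) = A f3 = [-1, -4, 3] in standard coordinates.
Then write this in F-coordinates: solve for y in y_1 f1 + ... + y_3 f3 = [-1, -4, 3].
This gives y = [3, -1, -3], which is column 3 of [T]_F.

[3, -1, -3]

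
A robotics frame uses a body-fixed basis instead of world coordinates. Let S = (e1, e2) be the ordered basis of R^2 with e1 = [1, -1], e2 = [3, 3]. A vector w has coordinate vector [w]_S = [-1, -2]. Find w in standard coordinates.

[-7, -5]

By definition w = -e1 - 2e2.
Summing componentwise gives [-7, -5].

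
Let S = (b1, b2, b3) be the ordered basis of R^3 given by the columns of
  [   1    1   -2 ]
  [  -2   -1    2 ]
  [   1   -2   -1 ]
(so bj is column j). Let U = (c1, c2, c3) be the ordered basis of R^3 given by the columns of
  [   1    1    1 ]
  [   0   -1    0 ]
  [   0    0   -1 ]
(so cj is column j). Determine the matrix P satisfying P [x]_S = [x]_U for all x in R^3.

Take x = bj: its S-coordinates are the j-th standard unit vector, so P e_j — column j of P — equals [bj]_U.
b1 = 0·c1 + 2c2 - c3, giving column 1 = <0, 2, -1>; repeating for each j gives P = [[0, -2, -1], [2, 1, -2], [-1, 2, 1]].

[[0, -2, -1], [2, 1, -2], [-1, 2, 1]]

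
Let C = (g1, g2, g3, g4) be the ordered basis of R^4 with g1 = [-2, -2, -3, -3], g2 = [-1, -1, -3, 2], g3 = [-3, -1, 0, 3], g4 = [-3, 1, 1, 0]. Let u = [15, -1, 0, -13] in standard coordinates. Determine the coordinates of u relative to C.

We seek scalars with c_1 g1 + ... + c_4 g4 = u; equivalently solve M c = u where the columns of M are g1, ..., g4.
Row-reducing the augmented matrix [M | u] gives c = (1, -2, -2, -3).
Check: g1 - 2g2 - 2g3 - 3g4 = [15, -1, 0, -13].

[1, -2, -2, -3]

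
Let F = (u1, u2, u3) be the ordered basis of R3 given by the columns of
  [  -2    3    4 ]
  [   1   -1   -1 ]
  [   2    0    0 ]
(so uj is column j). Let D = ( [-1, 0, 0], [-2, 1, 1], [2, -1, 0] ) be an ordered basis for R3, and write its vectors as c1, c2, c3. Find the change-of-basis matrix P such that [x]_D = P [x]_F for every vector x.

Take x = uj: its F-coordinates are the j-th standard unit vector, so P e_j — column j of P — equals [uj]_D.
u1 = 0·c1 + 2c2 + c3, giving column 1 = [0, 2, 1]; repeating for each j gives P = [[0, -1, -2], [2, 0, 0], [1, 1, 1]].

[[0, -1, -2], [2, 0, 0], [1, 1, 1]]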